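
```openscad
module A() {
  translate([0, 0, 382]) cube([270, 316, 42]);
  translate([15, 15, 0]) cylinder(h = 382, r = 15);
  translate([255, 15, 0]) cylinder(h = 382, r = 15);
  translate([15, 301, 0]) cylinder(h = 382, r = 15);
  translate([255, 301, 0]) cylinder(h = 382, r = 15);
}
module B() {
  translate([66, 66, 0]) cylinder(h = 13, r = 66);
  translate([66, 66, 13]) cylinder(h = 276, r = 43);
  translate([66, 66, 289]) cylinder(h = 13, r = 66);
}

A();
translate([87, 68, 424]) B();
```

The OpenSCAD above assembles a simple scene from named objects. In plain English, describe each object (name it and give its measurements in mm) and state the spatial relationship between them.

A is a four-legged stool. The seat is 270×316 mm, 42 mm thick, top at z = 424 mm. It stands on four round legs, each 30 mm in diameter, from z = 0 to the seat underside, each leg's axis is inset half a diameter from the nearest pair of seat edges (so the leg's bounding box is flush with the corner).

B is a spool: two coaxial disc flanges of radius 66 mm and thickness 13 mm, joined by a core cylinder of radius 43 mm and height 276 mm. The lower flange rests on z = 0 and the three cylinders share a vertical axis.

The spool is on top of the stool.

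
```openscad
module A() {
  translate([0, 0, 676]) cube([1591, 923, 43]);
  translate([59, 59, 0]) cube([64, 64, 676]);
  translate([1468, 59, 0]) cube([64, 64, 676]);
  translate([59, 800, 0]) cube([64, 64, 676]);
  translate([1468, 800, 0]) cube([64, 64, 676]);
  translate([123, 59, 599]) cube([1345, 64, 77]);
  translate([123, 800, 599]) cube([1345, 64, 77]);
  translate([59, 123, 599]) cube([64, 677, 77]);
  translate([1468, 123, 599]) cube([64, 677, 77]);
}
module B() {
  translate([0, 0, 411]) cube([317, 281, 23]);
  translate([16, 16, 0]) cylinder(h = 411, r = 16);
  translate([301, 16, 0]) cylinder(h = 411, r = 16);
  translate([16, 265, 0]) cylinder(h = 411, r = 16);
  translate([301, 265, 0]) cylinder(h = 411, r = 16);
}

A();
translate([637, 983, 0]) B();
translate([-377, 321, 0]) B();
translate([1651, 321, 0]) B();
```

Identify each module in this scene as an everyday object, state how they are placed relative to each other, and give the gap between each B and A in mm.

Each stool's nearest face is 60 mm from the table's bounding box.

A is a table. B is a stool. Three stools sit around the table at the +y, −x, +x sides. The gap between each stool and the table is 60 mm.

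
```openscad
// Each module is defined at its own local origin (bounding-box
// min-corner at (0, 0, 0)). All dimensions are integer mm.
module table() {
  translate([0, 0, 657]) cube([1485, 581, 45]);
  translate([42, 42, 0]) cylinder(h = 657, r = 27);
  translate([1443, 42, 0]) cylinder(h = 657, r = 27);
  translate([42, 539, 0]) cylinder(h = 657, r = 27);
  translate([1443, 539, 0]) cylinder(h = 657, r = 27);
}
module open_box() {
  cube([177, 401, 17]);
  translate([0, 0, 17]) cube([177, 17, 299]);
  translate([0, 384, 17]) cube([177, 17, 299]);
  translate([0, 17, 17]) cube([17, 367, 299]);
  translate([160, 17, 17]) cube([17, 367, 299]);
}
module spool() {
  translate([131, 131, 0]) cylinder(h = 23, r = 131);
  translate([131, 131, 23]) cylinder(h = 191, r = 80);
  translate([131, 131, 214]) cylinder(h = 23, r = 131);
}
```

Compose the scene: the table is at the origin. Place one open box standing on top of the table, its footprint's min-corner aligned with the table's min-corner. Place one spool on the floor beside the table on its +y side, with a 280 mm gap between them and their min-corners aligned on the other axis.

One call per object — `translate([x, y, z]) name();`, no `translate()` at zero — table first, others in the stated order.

table();
translate([0, 0, 702]) open_box();
translate([0, 861, 0]) spool();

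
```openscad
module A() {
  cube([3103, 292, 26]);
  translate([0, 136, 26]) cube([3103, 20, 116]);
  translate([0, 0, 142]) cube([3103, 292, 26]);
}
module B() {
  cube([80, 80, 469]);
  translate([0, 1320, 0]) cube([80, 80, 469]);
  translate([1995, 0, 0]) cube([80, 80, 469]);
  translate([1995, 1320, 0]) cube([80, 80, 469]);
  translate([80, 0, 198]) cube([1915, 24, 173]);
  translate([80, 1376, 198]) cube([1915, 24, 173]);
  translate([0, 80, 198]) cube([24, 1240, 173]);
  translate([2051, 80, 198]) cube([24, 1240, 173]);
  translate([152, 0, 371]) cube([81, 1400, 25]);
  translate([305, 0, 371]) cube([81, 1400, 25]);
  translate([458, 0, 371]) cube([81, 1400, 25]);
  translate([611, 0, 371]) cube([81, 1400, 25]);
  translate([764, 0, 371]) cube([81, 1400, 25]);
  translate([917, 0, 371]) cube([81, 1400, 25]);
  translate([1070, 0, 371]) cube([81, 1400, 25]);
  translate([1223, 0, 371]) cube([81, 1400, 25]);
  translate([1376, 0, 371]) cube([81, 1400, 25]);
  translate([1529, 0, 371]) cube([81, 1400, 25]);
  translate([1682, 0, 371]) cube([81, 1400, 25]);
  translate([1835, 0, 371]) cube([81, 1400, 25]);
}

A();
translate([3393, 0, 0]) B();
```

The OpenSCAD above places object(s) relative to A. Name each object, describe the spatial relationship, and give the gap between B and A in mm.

The bed frame's nearest face is 290 mm from the I-beam's +x face.

A is an I-beam. B is a bed frame. The bed frame is on the floor beside the I-beam on its +x side. The gap between the bed frame and the I-beam is 290 mm.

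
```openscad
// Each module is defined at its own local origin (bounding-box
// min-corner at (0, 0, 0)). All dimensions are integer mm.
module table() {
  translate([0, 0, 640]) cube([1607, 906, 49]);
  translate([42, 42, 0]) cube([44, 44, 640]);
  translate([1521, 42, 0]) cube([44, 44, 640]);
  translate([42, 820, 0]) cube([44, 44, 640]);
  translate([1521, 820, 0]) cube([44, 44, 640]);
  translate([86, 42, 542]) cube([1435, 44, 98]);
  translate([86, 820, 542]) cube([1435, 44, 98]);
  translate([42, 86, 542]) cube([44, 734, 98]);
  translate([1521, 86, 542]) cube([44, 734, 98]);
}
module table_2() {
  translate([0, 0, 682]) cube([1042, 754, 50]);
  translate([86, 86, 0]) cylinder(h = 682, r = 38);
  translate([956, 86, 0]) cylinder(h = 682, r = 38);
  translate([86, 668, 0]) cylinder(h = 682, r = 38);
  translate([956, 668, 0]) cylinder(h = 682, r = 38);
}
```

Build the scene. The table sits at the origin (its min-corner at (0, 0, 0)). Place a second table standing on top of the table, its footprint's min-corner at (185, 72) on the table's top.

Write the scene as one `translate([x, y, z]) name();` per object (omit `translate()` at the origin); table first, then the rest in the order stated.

table();
translate([185, 72, 689]) table_2();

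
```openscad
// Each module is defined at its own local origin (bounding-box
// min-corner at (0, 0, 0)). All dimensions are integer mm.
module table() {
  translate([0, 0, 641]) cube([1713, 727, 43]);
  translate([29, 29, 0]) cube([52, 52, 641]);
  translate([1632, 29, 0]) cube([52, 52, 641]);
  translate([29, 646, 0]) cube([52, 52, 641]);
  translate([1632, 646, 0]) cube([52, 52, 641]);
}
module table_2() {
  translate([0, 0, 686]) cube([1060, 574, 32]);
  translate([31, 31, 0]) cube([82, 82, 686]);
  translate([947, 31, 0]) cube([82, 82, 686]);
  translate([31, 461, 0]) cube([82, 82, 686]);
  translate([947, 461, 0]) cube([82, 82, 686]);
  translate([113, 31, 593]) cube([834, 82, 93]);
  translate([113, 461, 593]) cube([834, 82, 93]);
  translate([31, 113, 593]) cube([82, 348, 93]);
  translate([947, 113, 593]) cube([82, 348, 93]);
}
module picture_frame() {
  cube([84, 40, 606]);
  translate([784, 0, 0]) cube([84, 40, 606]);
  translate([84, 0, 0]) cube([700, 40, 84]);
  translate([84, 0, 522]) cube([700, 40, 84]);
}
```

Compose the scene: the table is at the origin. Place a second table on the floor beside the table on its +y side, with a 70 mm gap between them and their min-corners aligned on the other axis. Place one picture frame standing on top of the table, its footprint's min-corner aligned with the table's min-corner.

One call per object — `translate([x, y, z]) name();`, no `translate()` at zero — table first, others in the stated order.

table();
translate([0, 797, 0]) table_2();
translate([0, 0, 684]) picture_frame();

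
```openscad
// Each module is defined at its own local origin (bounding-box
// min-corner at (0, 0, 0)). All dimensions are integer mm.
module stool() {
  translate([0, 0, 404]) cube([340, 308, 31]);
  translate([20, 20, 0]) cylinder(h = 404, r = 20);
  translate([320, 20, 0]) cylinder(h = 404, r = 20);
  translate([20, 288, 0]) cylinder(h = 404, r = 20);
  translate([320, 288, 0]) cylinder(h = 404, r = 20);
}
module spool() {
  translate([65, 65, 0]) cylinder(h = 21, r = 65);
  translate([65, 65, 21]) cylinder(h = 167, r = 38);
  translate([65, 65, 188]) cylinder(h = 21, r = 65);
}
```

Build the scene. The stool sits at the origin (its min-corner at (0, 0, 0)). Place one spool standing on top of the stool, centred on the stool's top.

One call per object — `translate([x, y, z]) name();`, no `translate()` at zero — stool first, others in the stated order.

stool();
translate([105, 89, 435]) spool();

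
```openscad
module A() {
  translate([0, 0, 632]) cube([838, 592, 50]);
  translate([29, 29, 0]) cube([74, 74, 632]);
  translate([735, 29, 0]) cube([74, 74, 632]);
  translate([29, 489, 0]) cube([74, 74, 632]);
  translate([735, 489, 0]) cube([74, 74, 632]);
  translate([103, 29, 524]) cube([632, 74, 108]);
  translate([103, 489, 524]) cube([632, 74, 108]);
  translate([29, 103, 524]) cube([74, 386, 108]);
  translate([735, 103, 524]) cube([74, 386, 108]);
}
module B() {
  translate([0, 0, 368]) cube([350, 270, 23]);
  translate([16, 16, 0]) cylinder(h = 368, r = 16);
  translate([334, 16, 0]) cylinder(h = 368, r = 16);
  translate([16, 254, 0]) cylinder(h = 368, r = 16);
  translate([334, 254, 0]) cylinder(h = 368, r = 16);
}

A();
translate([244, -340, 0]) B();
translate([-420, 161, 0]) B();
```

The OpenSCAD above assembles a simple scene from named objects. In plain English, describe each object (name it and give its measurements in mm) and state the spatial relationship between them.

A is a rectangular dining table. The top is 838×592×50 mm with its upper surface at z = 682 mm. It stands on four 74×74 mm square legs, each inset 29 mm from the nearest pair of top edges, running from the floor to the underside of the top. Four apron rails, 74 mm thick and 108 mm tall, run between adjacent legs with their top edges flush with the underside of the top and their outer faces flush with the legs' outer faces.

B is a simple wooden stool: a rectangular seat 350 mm (x) by 270 mm (y), 23 mm thick, top face at z = 391 mm, on four round legs, each 32 mm in diameter. The legs rest on z = 0, each leg's axis is inset half a diameter from the nearest pair of seat edges (so the leg's bounding box is flush with the corner).

Two stools sit around the table at the −y, −x sides.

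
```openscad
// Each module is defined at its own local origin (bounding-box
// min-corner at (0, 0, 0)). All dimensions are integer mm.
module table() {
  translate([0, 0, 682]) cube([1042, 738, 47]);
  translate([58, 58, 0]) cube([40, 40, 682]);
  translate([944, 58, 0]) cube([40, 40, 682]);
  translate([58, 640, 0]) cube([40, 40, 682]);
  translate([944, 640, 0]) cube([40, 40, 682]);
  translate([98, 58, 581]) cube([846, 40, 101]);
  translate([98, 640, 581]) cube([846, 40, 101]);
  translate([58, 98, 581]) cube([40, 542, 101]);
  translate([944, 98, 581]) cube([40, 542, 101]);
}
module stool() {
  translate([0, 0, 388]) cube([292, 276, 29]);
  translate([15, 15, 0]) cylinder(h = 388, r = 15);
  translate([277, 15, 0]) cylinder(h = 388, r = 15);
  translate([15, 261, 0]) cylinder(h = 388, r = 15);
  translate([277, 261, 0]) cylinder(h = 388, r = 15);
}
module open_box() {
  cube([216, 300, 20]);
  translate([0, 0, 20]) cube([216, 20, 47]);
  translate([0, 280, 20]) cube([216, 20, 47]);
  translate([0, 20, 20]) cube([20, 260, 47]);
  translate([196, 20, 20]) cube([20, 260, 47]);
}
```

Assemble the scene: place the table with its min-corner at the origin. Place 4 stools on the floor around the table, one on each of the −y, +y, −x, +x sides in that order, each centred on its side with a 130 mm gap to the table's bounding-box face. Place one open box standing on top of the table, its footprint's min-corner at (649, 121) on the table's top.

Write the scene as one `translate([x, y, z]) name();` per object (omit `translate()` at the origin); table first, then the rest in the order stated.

table();
translate([375, -406, 0]) stool();
translate([375, 868, 0]) stool();
translate([-422, 231, 0]) stool();
translate([1172, 231, 0]) stool();
translate([649, 121, 729]) open_box();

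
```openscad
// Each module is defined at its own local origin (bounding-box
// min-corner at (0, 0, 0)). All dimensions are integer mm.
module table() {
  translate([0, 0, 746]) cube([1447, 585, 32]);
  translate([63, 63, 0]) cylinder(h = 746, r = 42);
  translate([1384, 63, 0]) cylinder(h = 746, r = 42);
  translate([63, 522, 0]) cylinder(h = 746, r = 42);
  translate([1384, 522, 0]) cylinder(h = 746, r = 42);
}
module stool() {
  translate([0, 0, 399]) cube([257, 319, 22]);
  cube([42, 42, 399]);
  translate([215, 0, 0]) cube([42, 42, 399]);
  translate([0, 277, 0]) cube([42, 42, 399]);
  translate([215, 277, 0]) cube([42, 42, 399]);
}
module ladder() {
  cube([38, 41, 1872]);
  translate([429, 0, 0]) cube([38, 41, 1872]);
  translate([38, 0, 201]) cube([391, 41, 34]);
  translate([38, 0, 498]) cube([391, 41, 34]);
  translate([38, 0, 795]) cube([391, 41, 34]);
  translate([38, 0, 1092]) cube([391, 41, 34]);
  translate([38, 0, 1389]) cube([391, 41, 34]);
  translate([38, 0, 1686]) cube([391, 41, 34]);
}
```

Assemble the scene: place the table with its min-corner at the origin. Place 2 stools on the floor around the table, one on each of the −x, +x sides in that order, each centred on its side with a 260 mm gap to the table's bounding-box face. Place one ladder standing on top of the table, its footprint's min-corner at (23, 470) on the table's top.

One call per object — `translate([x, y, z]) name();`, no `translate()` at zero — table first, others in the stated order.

table();
translate([-517, 133, 0]) stool();
translate([1707, 133, 0]) stool();
translate([23, 470, 778]) ladder();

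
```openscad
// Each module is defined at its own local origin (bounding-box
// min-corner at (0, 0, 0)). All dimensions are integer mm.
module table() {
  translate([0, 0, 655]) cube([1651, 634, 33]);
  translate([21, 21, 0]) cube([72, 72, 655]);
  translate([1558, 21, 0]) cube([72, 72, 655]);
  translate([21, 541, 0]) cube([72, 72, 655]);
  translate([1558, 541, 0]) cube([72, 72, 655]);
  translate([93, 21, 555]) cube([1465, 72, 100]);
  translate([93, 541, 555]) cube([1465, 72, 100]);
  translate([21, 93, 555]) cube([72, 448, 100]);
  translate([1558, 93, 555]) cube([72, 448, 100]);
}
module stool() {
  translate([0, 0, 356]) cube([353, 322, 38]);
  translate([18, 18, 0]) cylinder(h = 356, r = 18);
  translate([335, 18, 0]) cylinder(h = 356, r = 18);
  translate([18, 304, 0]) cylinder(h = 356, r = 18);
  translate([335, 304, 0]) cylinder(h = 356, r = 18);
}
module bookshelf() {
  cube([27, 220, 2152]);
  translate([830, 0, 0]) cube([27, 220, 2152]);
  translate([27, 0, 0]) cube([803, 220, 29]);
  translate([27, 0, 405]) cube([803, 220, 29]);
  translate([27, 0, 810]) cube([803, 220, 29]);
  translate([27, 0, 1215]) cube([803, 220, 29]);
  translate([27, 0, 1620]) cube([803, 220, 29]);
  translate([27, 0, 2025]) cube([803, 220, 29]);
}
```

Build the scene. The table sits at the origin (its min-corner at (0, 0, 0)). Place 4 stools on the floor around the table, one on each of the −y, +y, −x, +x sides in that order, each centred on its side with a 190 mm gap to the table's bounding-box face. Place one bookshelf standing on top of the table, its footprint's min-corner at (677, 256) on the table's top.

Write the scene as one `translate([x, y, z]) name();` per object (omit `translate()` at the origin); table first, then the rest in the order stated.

table();
translate([649, -512, 0]) stool();
translate([649, 824, 0]) stool();
translate([-543, 156, 0]) stool();
translate([1841, 156, 0]) stool();
translate([677, 256, 688]) bookshelf();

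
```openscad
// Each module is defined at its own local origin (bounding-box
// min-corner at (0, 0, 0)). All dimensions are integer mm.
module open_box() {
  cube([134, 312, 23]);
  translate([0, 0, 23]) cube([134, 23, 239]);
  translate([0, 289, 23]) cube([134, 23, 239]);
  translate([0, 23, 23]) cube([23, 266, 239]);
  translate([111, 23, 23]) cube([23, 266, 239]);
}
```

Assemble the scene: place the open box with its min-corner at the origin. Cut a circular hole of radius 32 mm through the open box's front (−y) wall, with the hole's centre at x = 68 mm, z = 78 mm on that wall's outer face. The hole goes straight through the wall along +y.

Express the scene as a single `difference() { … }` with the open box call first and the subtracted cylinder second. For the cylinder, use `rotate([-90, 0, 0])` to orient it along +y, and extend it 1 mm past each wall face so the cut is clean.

difference() {
  open_box();
  translate([68, -1, 78]) rotate([-90, 0, 0]) cylinder(h = 25, r = 32);
}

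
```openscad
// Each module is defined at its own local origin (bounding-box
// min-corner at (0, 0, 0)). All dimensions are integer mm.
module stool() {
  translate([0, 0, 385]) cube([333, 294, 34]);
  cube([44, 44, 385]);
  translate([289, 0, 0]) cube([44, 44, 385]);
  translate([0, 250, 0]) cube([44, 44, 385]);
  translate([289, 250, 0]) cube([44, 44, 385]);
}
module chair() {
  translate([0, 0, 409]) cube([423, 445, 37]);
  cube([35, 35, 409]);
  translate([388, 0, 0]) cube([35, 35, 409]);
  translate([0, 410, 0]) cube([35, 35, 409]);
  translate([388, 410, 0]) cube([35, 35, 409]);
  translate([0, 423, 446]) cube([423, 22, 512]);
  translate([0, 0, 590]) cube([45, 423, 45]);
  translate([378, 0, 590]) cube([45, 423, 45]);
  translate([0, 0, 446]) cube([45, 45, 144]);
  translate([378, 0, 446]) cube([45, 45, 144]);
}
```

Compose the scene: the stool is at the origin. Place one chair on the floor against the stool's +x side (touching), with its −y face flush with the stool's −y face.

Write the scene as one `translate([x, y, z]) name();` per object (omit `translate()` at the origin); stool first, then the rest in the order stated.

stool();
translate([333, 0, 0]) chair();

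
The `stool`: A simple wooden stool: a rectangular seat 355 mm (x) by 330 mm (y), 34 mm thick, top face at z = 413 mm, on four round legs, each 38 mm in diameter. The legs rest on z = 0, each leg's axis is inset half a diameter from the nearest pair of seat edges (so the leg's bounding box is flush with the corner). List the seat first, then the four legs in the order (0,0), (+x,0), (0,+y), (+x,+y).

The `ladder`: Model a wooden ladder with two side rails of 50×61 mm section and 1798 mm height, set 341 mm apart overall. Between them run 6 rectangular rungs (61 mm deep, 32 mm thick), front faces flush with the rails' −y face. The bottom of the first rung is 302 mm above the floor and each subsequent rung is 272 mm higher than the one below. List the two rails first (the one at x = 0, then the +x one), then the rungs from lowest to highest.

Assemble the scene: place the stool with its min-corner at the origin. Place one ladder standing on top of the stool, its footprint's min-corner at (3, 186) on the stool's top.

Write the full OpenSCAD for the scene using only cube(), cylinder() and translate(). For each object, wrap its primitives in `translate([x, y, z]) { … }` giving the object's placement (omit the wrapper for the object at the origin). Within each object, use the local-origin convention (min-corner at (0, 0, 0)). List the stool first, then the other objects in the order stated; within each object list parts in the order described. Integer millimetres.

translate([0, 0, 379]) cube([355, 330, 34]);
translate([19, 19, 0]) cylinder(h = 379, r = 19);
translate([336, 19, 0]) cylinder(h = 379, r = 19);
translate([19, 311, 0]) cylinder(h = 379, r = 19);
translate([336, 311, 0]) cylinder(h = 379, r = 19);
translate([3, 186, 413]) {
  cube([50, 61, 1798]);
  translate([291, 0, 0]) cube([50, 61, 1798]);
  translate([50, 0, 302]) cube([241, 61, 32]);
  translate([50, 0, 574]) cube([241, 61, 32]);
  translate([50, 0, 846]) cube([241, 61, 32]);
  translate([50, 0, 1118]) cube([241, 61, 32]);
  translate([50, 0, 1390]) cube([241, 61, 32]);
  translate([50, 0, 1662]) cube([241, 61, 32]);
}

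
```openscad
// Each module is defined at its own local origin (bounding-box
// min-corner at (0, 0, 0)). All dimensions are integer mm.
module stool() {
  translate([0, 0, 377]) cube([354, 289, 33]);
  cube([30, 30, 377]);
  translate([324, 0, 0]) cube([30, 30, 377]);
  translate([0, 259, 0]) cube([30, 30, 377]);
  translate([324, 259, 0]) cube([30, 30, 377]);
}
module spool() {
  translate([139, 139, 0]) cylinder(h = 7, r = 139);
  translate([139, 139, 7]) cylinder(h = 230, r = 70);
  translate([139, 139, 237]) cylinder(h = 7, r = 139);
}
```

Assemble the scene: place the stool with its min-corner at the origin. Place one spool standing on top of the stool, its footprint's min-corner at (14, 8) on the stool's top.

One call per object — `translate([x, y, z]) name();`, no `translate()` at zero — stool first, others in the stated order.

stool();
translate([14, 8, 410]) spool();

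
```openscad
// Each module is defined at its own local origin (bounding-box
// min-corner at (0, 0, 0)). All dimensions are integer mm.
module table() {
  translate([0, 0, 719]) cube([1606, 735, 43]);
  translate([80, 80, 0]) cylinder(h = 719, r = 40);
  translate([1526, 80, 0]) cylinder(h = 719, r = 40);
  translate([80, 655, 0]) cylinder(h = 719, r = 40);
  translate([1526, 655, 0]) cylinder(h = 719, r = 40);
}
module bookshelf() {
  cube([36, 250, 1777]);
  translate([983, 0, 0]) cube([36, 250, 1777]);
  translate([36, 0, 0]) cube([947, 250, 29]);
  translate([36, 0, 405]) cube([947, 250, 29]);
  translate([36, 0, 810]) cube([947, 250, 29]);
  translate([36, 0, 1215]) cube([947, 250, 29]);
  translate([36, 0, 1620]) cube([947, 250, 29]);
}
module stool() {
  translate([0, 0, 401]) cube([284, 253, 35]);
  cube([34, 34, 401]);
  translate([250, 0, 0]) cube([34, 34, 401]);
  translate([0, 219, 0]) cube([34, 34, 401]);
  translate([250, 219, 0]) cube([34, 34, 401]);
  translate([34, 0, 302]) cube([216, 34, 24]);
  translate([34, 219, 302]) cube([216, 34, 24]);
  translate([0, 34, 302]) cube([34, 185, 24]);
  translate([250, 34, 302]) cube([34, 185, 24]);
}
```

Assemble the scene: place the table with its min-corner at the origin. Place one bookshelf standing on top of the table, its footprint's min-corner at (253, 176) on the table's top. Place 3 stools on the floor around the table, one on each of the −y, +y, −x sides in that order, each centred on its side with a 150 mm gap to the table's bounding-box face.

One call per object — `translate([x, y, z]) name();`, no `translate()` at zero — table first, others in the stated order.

table();
translate([253, 176, 762]) bookshelf();
translate([661, -403, 0]) stool();
translate([661, 885, 0]) stool();
translate([-434, 241, 0]) stool();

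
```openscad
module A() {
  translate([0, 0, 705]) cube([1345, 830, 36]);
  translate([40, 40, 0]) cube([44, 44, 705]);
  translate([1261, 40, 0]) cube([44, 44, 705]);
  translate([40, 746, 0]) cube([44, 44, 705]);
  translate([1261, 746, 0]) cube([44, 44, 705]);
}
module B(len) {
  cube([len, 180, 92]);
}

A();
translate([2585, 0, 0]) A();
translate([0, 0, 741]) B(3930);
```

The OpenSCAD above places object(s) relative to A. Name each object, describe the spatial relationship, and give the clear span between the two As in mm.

A is a table. B is a beam. A beam spans the tops of two tables. The clear span between the two tables is 1240 mm.

Second table starts at x = 2585; first ends at x = 1345; clear span = 2585 − 1345 = 1240 mm.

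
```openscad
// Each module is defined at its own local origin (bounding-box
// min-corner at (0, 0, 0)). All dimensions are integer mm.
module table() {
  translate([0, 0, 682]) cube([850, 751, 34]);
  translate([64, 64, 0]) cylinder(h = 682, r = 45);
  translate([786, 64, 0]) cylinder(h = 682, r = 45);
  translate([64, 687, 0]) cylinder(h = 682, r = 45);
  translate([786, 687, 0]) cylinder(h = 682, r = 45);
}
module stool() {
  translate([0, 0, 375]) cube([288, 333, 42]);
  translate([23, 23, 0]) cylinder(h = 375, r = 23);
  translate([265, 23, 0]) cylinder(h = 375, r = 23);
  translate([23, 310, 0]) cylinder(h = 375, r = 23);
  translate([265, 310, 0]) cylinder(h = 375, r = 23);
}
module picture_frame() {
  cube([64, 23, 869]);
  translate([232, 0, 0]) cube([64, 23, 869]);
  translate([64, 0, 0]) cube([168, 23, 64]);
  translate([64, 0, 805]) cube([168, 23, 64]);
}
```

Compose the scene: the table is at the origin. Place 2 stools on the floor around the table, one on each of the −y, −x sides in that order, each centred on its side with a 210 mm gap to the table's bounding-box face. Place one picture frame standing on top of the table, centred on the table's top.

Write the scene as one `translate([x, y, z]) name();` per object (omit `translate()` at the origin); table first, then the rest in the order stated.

table();
translate([281, -543, 0]) stool();
translate([-498, 209, 0]) stool();
translate([277, 364, 716]) picture_frame();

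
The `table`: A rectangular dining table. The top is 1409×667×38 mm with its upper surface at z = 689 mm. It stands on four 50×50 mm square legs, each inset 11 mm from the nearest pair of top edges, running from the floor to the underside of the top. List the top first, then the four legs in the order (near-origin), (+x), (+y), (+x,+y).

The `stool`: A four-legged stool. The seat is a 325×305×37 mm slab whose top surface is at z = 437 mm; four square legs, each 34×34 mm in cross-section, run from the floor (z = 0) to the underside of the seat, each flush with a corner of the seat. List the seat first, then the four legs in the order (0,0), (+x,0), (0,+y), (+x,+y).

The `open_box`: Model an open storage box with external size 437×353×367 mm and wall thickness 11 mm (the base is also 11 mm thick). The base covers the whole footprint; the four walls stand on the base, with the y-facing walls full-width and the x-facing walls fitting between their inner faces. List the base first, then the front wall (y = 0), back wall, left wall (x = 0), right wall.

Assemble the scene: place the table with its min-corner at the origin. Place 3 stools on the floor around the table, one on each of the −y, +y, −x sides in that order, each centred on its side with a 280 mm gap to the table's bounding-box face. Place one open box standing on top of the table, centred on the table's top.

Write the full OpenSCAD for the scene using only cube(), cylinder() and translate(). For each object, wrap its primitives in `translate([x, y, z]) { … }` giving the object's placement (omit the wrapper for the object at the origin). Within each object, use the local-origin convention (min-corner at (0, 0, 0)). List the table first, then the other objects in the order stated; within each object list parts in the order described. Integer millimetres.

translate([0, 0, 651]) cube([1409, 667, 38]);
translate([11, 11, 0]) cube([50, 50, 651]);
translate([1348, 11, 0]) cube([50, 50, 651]);
translate([11, 606, 0]) cube([50, 50, 651]);
translate([1348, 606, 0]) cube([50, 50, 651]);
translate([542, -585, 0]) {
  translate([0, 0, 400]) cube([325, 305, 37]);
  cube([34, 34, 400]);
  translate([291, 0, 0]) cube([34, 34, 400]);
  translate([0, 271, 0]) cube([34, 34, 400]);
  translate([291, 271, 0]) cube([34, 34, 400]);
}
translate([542, 947, 0]) {
  translate([0, 0, 400]) cube([325, 305, 37]);
  cube([34, 34, 400]);
  translate([291, 0, 0]) cube([34, 34, 400]);
  translate([0, 271, 0]) cube([34, 34, 400]);
  translate([291, 271, 0]) cube([34, 34, 400]);
}
translate([-605, 181, 0]) {
  translate([0, 0, 400]) cube([325, 305, 37]);
  cube([34, 34, 400]);
  translate([291, 0, 0]) cube([34, 34, 400]);
  translate([0, 271, 0]) cube([34, 34, 400]);
  translate([291, 271, 0]) cube([34, 34, 400]);
}
translate([486, 157, 689]) {
  cube([437, 353, 11]);
  translate([0, 0, 11]) cube([437, 11, 356]);
  translate([0, 342, 11]) cube([437, 11, 356]);
  translate([0, 11, 11]) cube([11, 331, 356]);
  translate([426, 11, 11]) cube([11, 331, 356]);
}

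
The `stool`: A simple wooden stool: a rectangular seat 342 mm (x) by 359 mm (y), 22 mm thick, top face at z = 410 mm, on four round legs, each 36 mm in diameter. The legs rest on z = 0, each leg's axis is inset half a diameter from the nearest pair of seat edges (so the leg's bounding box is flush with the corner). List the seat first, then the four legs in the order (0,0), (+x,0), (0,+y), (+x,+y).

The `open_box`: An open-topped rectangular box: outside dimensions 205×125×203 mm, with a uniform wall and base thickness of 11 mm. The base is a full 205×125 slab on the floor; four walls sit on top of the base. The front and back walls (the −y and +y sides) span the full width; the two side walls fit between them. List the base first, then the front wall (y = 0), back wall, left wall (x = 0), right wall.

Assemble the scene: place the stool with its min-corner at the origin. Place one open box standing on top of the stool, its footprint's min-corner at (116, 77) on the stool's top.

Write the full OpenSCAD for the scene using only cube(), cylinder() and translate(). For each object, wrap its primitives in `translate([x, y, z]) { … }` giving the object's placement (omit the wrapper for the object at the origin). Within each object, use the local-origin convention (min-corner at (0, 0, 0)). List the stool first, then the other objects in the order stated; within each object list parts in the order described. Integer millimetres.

translate([0, 0, 388]) cube([342, 359, 22]);
translate([18, 18, 0]) cylinder(h = 388, r = 18);
translate([324, 18, 0]) cylinder(h = 388, r = 18);
translate([18, 341, 0]) cylinder(h = 388, r = 18);
translate([324, 341, 0]) cylinder(h = 388, r = 18);
translate([116, 77, 410]) {
  cube([205, 125, 11]);
  translate([0, 0, 11]) cube([205, 11, 192]);
  translate([0, 114, 11]) cube([205, 11, 192]);
  translate([0, 11, 11]) cube([11, 103, 192]);
  translate([194, 11, 11]) cube([11, 103, 192]);
}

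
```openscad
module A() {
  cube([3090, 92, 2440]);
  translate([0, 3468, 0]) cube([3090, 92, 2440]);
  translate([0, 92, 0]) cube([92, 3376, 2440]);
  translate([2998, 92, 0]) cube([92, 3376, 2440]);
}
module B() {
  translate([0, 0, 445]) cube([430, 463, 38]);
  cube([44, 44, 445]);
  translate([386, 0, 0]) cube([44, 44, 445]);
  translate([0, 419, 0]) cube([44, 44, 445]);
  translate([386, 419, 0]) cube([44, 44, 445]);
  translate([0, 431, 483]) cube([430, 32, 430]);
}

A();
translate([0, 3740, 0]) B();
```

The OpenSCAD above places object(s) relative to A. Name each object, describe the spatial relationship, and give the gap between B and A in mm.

The chair's nearest face is 180 mm from the house frame's +y face.

A is a house frame. B is a chair. The chair is on the floor beside the house frame on its +y side. The gap between the chair and the house frame is 180 mm.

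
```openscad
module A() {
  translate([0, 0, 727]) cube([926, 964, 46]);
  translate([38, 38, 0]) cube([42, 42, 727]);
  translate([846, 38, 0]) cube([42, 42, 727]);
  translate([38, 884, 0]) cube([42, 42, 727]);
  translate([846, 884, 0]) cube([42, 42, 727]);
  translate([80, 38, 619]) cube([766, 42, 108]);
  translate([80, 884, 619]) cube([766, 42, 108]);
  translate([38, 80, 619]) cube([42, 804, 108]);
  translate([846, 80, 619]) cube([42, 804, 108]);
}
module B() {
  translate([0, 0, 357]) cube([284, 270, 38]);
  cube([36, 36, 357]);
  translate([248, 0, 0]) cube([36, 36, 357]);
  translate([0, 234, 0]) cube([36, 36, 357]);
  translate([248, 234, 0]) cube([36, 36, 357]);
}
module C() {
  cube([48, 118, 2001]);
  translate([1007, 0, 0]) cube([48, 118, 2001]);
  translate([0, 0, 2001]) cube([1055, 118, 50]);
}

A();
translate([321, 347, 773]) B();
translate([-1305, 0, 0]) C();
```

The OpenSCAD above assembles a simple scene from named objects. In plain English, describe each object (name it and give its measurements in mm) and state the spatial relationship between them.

A is a rectangular dining table. The top is 926×964×46 mm with its upper surface at z = 773 mm. It stands on four 42×42 mm square legs, each inset 38 mm from the nearest pair of top edges, running from the floor to the underside of the top. Four apron rails, 42 mm thick and 108 mm tall, run between adjacent legs with their top edges flush with the underside of the top and their outer faces flush with the legs' outer faces.

B is a four-legged stool. The seat is 284×270 mm, 38 mm thick, top at z = 395 mm. It stands on four square legs, each 36×36 mm in cross-section, from z = 0 to the seat underside, each flush with a corner of the seat.

C is a door frame. The clear opening is 959 mm wide and 2001 mm high. Two 48 mm wide jambs, 118 mm deep, stand either side of the opening from the floor to the top of the opening. A 50 mm thick head sits across the top of both jambs, spanning the full outside width of the frame.

The stool is on top of the table, centred. The door frame is on the floor beside the table on its −x side.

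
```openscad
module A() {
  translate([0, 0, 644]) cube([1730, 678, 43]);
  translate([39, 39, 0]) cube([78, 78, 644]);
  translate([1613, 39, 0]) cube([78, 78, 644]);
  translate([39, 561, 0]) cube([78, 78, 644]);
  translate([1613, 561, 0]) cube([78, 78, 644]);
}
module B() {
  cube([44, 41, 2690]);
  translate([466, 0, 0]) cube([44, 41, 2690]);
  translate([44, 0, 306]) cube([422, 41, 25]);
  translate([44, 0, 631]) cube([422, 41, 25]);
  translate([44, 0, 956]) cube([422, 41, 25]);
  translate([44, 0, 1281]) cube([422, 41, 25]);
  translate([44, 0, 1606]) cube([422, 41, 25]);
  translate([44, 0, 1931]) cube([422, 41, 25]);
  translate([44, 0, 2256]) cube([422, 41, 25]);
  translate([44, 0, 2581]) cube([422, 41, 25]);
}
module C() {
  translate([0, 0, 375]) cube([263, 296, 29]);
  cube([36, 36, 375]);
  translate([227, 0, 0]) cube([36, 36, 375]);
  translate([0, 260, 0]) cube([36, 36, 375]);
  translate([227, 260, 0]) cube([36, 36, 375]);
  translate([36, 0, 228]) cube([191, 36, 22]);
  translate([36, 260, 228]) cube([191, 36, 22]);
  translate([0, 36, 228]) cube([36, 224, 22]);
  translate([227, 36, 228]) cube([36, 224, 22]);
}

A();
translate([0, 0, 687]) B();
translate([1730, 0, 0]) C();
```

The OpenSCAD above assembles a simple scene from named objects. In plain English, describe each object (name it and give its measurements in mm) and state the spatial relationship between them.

A is a rectangular dining table. The top is 1730×678×43 mm with its upper surface at z = 687 mm. It stands on four 78×78 mm square legs, each inset 39 mm from the nearest pair of top edges, running from the floor to the underside of the top.

B is a wooden ladder with two side rails of 44×41 mm section and 2690 mm height, set 510 mm apart overall. Between them run 8 rectangular rungs (41 mm deep, 25 mm thick), front faces flush with the rails' −y face. The bottom of the first rung is 306 mm above the floor and each subsequent rung is 325 mm higher than the one below.

C is a four-legged stool. The seat is a 263×296×29 mm slab whose top surface is at z = 404 mm; four square legs, each 36×36 mm in cross-section, run from the floor (z = 0) to the underside of the seat, each flush with a corner of the seat. Four stretchers, 36 mm wide and 22 mm tall, connect adjacent legs with their undersides at z = 228 mm, each running between the inner faces of the legs it joins and aligned with the legs' outer faces on the other axis.

The ladder is on top of the table. The stool is against the table's +x side, with their −y faces flush.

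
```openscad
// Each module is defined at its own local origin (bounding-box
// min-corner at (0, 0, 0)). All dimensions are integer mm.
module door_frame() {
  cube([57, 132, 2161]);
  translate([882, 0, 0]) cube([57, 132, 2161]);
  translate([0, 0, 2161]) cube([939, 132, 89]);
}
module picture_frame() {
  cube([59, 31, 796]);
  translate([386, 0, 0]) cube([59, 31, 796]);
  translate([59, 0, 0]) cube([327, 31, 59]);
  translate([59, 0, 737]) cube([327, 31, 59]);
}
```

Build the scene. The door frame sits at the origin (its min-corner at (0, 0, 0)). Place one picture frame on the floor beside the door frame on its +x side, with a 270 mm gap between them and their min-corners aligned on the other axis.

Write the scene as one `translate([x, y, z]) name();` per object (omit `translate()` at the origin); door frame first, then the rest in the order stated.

door_frame();
translate([1209, 0, 0]) picture_frame();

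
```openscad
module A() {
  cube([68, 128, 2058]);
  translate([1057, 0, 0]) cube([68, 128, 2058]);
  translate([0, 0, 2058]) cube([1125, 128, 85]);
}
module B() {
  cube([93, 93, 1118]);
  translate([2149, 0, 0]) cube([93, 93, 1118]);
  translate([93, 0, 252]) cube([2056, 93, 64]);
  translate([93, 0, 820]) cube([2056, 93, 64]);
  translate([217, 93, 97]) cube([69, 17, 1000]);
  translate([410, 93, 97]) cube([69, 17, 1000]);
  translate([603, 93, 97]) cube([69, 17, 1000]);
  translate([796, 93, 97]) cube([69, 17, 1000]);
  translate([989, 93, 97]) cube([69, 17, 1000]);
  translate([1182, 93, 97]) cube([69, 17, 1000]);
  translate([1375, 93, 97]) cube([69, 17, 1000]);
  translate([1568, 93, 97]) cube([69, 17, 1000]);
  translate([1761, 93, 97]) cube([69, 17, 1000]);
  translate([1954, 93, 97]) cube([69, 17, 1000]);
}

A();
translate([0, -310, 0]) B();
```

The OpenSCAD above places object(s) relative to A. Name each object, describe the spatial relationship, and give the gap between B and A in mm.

A is a door frame. B is a fence section. The fence section is on the floor beside the door frame on its −y side. The gap between the fence section and the door frame is 200 mm.

The fence section's nearest face is 200 mm from the door frame's −y face.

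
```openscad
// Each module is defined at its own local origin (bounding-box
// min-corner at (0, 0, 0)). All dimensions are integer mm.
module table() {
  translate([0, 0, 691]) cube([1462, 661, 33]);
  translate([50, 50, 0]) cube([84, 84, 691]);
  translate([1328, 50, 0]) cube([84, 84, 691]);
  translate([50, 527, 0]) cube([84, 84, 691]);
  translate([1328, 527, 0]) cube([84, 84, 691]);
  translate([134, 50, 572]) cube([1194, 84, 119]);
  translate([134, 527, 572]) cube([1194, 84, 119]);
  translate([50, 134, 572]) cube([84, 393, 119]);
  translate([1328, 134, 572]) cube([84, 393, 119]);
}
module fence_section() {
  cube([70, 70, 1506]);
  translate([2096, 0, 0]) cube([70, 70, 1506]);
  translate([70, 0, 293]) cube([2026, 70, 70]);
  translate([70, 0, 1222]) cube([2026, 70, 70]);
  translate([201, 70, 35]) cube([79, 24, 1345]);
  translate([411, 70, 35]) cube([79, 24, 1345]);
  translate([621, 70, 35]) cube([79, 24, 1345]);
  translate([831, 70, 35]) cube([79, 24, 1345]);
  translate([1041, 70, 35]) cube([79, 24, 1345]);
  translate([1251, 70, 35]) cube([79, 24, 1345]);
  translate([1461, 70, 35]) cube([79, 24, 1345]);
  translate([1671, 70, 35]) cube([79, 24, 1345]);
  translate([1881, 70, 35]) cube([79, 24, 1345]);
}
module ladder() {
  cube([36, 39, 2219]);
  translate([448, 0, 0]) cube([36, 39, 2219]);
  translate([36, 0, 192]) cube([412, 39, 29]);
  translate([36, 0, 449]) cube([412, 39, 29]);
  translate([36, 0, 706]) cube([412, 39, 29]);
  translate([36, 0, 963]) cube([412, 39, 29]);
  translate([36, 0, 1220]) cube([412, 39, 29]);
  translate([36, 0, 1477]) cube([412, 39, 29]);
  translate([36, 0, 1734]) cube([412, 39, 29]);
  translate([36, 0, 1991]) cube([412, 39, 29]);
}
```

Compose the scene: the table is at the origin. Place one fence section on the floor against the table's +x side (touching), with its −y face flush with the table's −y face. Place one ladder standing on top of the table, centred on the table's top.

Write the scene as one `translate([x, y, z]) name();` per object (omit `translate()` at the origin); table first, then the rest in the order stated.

table();
translate([1462, 0, 0]) fence_section();
translate([489, 311, 724]) ladder();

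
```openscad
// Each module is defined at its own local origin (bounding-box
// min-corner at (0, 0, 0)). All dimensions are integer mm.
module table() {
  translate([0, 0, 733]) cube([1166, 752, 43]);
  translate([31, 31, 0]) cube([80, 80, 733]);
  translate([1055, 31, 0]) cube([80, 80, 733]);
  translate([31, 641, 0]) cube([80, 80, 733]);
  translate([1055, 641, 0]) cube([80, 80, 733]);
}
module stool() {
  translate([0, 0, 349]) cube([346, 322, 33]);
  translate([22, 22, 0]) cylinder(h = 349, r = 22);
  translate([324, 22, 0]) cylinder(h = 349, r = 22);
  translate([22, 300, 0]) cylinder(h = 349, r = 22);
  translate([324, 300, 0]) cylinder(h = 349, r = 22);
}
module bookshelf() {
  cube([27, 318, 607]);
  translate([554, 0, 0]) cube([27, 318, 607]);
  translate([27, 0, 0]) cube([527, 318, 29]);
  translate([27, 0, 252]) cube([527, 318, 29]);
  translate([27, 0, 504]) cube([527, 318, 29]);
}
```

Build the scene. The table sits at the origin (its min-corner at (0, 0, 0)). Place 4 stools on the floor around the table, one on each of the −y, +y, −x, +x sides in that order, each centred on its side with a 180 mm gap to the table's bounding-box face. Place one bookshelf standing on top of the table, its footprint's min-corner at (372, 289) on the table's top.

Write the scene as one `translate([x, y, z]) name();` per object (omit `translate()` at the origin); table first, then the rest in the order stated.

table();
translate([410, -502, 0]) stool();
translate([410, 932, 0]) stool();
translate([-526, 215, 0]) stool();
translate([1346, 215, 0]) stool();
translate([372, 289, 776]) bookshelf();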